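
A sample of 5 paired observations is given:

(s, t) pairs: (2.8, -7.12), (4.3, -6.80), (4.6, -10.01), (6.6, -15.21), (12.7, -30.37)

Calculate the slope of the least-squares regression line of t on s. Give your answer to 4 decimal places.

n = 5, Σx = 31, Σy = -69.51, Σxy = -581.307, Σx² = 252.34
Sxx = Σx² − (Σx)²/n = 252.34 − 192.2 = 60.14
Sxy = Σxy − (Σx)(Σy)/n = -581.307 − (-430.962) = -150.345
b = Sxy/Sxx = -150.345/60.14 = -2.499917

-2.4999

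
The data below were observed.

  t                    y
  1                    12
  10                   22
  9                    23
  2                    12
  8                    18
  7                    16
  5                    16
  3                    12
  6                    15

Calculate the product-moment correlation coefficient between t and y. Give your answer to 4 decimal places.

n = 9, Σx = 51, Σy = 146, Σxy = 925, Σx² = 369, Σy² = 2506
Sxx = Σx² − (Σx)²/n = 369 − 289 = 80
Sxy = Σxy − (Σx)(Σy)/n = 925 − 827.333333 = 97.666667
Syy = Σy² − (Σy)²/n = 2506 − 2368.444444 = 137.555556
r = Sxy/√(Sxx·Syy) = 97.666667/√(11004.444444) = 97.666667/104.902071 = 0.931027

0.9310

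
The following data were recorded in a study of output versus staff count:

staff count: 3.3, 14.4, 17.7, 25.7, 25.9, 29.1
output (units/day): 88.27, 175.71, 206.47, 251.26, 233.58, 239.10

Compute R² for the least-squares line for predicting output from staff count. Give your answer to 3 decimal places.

0.940

n = 6, Σx = 116.1, Σy = 1194.39, Σxy = 25940.948, Σx² = 2709.65, Σy² = 256155.4719
Sxx = Σx² − (Σx)²/n = 2709.65 − 2246.535 = 463.115
Sxy = Σxy − (Σx)(Σy)/n = 25940.948 − 23111.4465 = 2829.5015
Syy = Σy² − (Σy)²/n = 256155.4719 − 237761.24535 = 18394.22655
R² = Sxy²/(Sxx·Syy) = (2829.5015)²/(463.115·18394.22655) = 0.939830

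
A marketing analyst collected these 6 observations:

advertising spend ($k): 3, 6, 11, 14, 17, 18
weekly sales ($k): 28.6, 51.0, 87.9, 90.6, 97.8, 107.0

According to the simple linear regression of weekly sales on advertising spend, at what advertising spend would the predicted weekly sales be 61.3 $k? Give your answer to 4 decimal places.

8.2762

n = 6, Σx = 69, Σy = 462.9, Σxy = 6215.7, Σx² = 975
Sxx = Σx² − (Σx)²/n = 975 − 793.5 = 181.5
Sxy = Σxy − (Σx)(Σy)/n = 6215.7 − 5323.35 = 892.35
b = Sxy/Sxx = 892.35/181.5 = 4.916529
a = ȳ − b·x̄ = 77.15 − 4.916529·11.5 = 20.609917
Set a + b·x = 61.3: x = (61.3 − 20.609917) / 4.916529 = 8.276181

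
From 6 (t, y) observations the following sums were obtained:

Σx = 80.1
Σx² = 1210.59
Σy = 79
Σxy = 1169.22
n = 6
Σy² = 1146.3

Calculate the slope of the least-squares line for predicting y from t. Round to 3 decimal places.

0.811

Sxx = Σx² − (Σx)²/n = 1210.59 − 1069.335 = 141.255
Sxy = Σxy − (Σx)(Σy)/n = 1169.22 − 1054.65 = 114.57
b = Sxy/Sxx = 114.57/141.255 = 0.811086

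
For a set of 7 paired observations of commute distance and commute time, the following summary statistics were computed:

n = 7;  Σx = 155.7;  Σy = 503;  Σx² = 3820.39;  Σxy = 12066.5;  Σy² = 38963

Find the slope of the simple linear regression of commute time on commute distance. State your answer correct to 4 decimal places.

2.4591

Sxx = Σx² − (Σx)²/n = 3820.39 − 3463.212857 = 357.177143
Sxy = Σxy − (Σx)(Σy)/n = 12066.5 − 11188.157143 = 878.342857
b = Sxy/Sxx = 878.342857/357.177143 = 2.459124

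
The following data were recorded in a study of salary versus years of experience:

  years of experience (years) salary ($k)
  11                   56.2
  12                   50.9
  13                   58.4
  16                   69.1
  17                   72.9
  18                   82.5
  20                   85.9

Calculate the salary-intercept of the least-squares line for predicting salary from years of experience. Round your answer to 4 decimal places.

8.6758

n = 7, Σx = 107, Σy = 475.9, Σxy = 7536.1, Σx² = 1703
Sxx = Σx² − (Σx)²/n = 1703 − 1635.571429 = 67.428571
Sxy = Σxy − (Σx)(Σy)/n = 7536.1 − 7274.471429 = 261.628571
b = Sxy/Sxx = 261.628571/67.428571 = 3.880085
a = ȳ − b·x̄ = 67.985714 − 3.880085·15.285714 = 8.675847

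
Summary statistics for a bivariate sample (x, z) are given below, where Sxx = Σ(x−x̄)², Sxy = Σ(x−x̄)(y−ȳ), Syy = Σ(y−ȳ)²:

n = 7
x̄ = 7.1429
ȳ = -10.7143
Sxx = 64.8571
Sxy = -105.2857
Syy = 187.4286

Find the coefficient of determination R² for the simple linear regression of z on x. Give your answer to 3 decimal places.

0.912

R² = Sxy²/(Sxx·Syy) = (-105.2857)²/(64.8571·187.4286) = 0.911896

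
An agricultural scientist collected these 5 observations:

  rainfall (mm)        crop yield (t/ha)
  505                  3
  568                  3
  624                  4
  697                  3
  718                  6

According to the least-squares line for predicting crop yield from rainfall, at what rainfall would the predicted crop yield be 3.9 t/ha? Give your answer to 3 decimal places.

n = 5, Σx = 3112, Σy = 19, Σxy = 12114, Σx² = 1968358
Sxx = Σx² − (Σx)²/n = 1968358 − 1936908.8 = 31449.2
Sxy = Σxy − (Σx)(Σy)/n = 12114 − 11825.6 = 288.4
b = Sxy/Sxx = 288.4/31449.2 = 0.009170
a = ȳ − b·x̄ = 3.8 − 0.009170·622.4 = -1.907622
Set a + b·x = 3.9: x = (3.9 − (-1.907622)) / 0.009170 = 633.304716

633.305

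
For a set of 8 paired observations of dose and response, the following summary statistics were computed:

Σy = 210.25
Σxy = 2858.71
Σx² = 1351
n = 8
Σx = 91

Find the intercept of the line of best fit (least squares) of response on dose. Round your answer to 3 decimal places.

9.460

Sxx = Σx² − (Σx)²/n = 1351 − 1035.125 = 315.875
Sxy = Σxy − (Σx)(Σy)/n = 2858.71 − 2391.59375 = 467.11625
b = Sxy/Sxx = 467.11625/315.875 = 1.478801
a = ȳ − b·x̄ = 26.28125 − 1.478801·11.375 = 9.459889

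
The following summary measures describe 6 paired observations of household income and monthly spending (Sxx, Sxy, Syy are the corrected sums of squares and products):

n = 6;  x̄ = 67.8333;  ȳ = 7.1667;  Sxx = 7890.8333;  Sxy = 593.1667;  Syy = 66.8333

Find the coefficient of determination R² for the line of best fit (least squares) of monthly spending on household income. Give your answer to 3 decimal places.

0.667

R² = Sxy²/(Sxx·Syy) = (593.1667)²/(7890.8333·66.8333) = 0.667172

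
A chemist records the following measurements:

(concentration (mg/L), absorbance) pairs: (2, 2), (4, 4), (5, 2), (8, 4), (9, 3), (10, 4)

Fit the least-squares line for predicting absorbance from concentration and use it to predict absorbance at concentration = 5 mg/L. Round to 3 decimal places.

2.932

n = 6, Σx = 38, Σy = 19, Σxy = 129, Σx² = 290
Sxx = Σx² − (Σx)²/n = 290 − 240.666667 = 49.333333
Sxy = Σxy − (Σx)(Σy)/n = 129 − 120.333333 = 8.666667
b = Sxy/Sxx = 8.666667/49.333333 = 0.175676
a = ȳ − b·x̄ = 3.166667 − 0.175676·6.333333 = 2.054054
ŷ(5) = a + b·5 = 2.054054 + 0.175676·5 = 2.932432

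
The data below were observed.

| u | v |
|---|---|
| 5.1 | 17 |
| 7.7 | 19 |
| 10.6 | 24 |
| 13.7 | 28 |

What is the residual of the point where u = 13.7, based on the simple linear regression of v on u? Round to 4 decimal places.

n = 4, Σx = 37.1, Σy = 88, Σxy = 871, Σx² = 385.35
Sxx = Σx² − (Σx)²/n = 385.35 − 344.1025 = 41.2475
Sxy = Σxy − (Σx)(Σy)/n = 871 − 816.2 = 54.8
b = Sxy/Sxx = 54.8/41.2475 = 1.328565
a = ȳ − b·x̄ = 22 − 1.328565·9.275 = 9.677556
ŷ(13.7) = 9.677556 + 1.328565·13.7 = 27.878902
residual = y − ŷ = 28 − 27.878902 = 0.121098

0.1211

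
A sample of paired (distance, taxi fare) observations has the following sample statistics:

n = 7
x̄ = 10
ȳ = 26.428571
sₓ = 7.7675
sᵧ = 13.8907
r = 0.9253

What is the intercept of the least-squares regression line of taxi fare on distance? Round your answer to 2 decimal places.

b = r · sᵧ/sₓ = 0.9253 · 13.8907/7.7675 = 1.654723
a = ȳ − b·x̄ = 26.428571 − 1.654723·10 = 9.881336

9.88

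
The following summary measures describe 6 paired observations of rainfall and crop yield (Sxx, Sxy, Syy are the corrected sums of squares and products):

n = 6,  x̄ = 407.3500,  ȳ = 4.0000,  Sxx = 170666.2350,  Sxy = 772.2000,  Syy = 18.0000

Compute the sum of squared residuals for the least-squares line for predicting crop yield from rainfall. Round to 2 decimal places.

b = Sxy/Sxx = 772.2/170666.235 = 0.004525
SSE = Syy − b·Sxy = 18 − 0.004525·772.2 = 14.506088

14.51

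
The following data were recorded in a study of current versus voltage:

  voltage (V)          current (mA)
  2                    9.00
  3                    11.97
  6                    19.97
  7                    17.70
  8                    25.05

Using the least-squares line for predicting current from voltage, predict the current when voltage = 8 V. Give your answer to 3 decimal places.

n = 5, Σx = 26, Σy = 83.69, Σxy = 498.03, Σx² = 162
Sxx = Σx² − (Σx)²/n = 162 − 135.2 = 26.8
Sxy = Σxy − (Σx)(Σy)/n = 498.03 − 435.188 = 62.842
b = Sxy/Sxx = 62.842/26.8 = 2.344851
a = ȳ − b·x̄ = 16.738 − 2.344851·5.2 = 4.544776
ŷ(8) = a + b·8 = 4.544776 + 2.344851·8 = 23.303582

23.304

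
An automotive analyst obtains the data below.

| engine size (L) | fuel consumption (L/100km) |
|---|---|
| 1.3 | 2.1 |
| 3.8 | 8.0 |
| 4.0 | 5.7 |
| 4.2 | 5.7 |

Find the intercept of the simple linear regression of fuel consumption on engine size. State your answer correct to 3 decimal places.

0.351

n = 4, Σx = 13.3, Σy = 21.5, Σxy = 79.87, Σx² = 49.77
Sxx = Σx² − (Σx)²/n = 49.77 − 44.2225 = 5.5475
Sxy = Σxy − (Σx)(Σy)/n = 79.87 − 71.4875 = 8.3825
b = Sxy/Sxx = 8.3825/5.5475 = 1.511041
a = ȳ − b·x̄ = 5.375 − 1.511041·3.325 = 0.350789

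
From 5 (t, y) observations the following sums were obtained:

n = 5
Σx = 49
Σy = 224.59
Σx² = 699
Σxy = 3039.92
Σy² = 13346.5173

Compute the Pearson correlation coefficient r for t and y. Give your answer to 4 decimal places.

Sxx = Σx² − (Σx)²/n = 699 − 480.2 = 218.8
Sxy = Σxy − (Σx)(Σy)/n = 3039.92 − 2200.982 = 838.938
Syy = Σy² − (Σy)²/n = 13346.5173 − 10088.13362 = 3258.38368
r = Sxy/√(Sxx·Syy) = 838.938/√(712934.349184) = 838.938/844.354398 = 0.993585

0.9936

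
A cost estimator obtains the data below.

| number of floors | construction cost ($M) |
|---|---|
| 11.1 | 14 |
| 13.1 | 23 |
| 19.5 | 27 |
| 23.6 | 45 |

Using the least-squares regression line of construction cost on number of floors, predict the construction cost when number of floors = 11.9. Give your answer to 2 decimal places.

n = 4, Σx = 67.3, Σy = 109, Σxy = 2045.2, Σx² = 1232.03
Sxx = Σx² − (Σx)²/n = 1232.03 − 1132.3225 = 99.7075
Sxy = Σxy − (Σx)(Σy)/n = 2045.2 − 1833.925 = 211.275
b = Sxy/Sxx = 211.275/99.7075 = 2.118948
a = ȳ − b·x̄ = 27.25 − 2.118948·16.825 = -8.401299
ŷ(11.9) = a + b·11.9 = -8.401299 + 2.118948·11.9 = 16.814181

16.81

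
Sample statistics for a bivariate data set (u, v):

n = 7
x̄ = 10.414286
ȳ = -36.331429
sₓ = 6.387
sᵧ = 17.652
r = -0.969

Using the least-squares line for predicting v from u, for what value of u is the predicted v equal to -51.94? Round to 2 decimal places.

b = r · sᵧ/sₓ = -0.969 · 17.652/6.387 = -2.678063
a = ȳ − b·x̄ = -36.331429 − (-2.678063)·10.414286 = -8.441316
Set a + b·x = -51.94: x = (-51.94 − (-8.441316)) / (-2.678063) = 16.242592

16.24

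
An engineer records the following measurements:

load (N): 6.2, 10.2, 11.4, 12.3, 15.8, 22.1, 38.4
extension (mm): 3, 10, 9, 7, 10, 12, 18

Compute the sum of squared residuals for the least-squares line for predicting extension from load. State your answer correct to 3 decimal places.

n = 7, Σx = 116.4, Σy = 69, Σxy = 1423.7, Σx² = 2636.34, Σy² = 807
Sxx = Σx² − (Σx)²/n = 2636.34 − 1935.565714 = 700.774286
Sxy = Σxy − (Σx)(Σy)/n = 1423.7 − 1147.371429 = 276.328571
Syy = Σy² − (Σy)²/n = 807 − 680.142857 = 126.857143
b = Sxy/Sxx = 276.328571/700.774286 = 0.394319
SSE = Syy − b·Sxy = 126.857143 − 0.394319·276.328571 = 17.895554

17.896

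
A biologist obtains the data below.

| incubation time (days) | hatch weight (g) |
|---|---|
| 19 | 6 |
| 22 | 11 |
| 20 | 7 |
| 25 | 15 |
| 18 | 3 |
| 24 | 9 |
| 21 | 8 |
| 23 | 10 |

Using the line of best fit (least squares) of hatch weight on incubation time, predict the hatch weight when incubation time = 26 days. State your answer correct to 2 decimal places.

14.57

n = 8, Σx = 172, Σy = 69, Σxy = 1539, Σx² = 3740
Sxx = Σx² − (Σx)²/n = 3740 − 3698 = 42
Sxy = Σxy − (Σx)(Σy)/n = 1539 − 1483.5 = 55.5
b = Sxy/Sxx = 55.5/42 = 1.321429
a = ȳ − b·x̄ = 8.625 − 1.321429·21.5 = -19.785714
ŷ(26) = a + b·26 = -19.785714 + 1.321429·26 = 14.571429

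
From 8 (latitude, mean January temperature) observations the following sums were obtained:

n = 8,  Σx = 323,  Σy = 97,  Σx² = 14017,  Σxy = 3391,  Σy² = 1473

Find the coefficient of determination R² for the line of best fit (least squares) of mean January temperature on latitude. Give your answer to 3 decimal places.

0.953

Sxx = Σx² − (Σx)²/n = 14017 − 13041.125 = 975.875
Sxy = Σxy − (Σx)(Σy)/n = 3391 − 3916.375 = -525.375
Syy = Σy² − (Σy)²/n = 1473 − 1176.125 = 296.875
R² = Sxy²/(Sxx·Syy) = (-525.375)²/(975.875·296.875) = 0.952733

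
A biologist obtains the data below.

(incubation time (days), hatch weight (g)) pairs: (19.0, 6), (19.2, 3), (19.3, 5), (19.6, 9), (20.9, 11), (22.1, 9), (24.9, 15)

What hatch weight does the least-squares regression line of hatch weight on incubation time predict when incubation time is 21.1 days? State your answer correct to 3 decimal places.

8.912

n = 7, Σx = 145, Σy = 58, Σxy = 1246.8, Σx² = 3031.52
Sxx = Σx² − (Σx)²/n = 3031.52 − 3003.571429 = 27.948571
Sxy = Σxy − (Σx)(Σy)/n = 1246.8 − 1201.428571 = 45.371429
b = Sxy/Sxx = 45.371429/27.948571 = 1.623390
a = ȳ − b·x̄ = 8.285714 − 1.623390·20.714286 = -25.341648
ŷ(21.1) = a + b·21.1 = -25.341648 + 1.623390·21.1 = 8.911879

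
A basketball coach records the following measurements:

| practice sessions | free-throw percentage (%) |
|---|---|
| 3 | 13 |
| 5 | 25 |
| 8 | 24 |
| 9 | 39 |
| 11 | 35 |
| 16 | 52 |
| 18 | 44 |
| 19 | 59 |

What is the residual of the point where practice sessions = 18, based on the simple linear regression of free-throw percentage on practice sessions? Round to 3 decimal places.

n = 8, Σx = 89, Σy = 291, Σxy = 3837, Σx² = 1241
Sxx = Σx² − (Σx)²/n = 1241 − 990.125 = 250.875
Sxy = Σxy − (Σx)(Σy)/n = 3837 − 3237.375 = 599.625
b = Sxy/Sxx = 599.625/250.875 = 2.390135
a = ȳ − b·x̄ = 36.375 − 2.390135·11.125 = 9.784753
ŷ(18) = 9.784753 + 2.390135·18 = 52.807175
residual = y − ŷ = 44 − 52.807175 = -8.807175

-8.807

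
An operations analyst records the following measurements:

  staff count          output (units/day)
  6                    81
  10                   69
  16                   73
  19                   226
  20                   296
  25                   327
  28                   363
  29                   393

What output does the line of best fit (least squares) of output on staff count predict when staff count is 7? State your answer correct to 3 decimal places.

42.039

n = 8, Σx = 153, Σy = 1828, Σxy = 42294, Σx² = 3403
Sxx = Σx² − (Σx)²/n = 3403 − 2926.125 = 476.875
Sxy = Σxy − (Σx)(Σy)/n = 42294 − 34960.5 = 7333.5
b = Sxy/Sxx = 7333.5/476.875 = 15.378244
a = ȳ − b·x̄ = 228.5 − 15.378244·19.125 = -65.608912
ŷ(7) = a + b·7 = -65.608912 + 15.378244·7 = 42.038794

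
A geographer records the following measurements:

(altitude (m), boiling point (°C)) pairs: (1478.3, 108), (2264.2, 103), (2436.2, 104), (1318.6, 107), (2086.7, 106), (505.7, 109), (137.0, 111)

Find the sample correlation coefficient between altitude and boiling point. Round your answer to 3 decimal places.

-0.943

n = 7, Σx = 10226.7, Σy = 748, Σxy = 1078842.5, Σx² = 19614567.31, Σy² = 79976
Sxx = Σx² − (Σx)²/n = 19614567.31 − 14940770.412857 = 4673796.897143
Sxy = Σxy − (Σx)(Σy)/n = 1078842.5 − 1092795.942857 = -13953.442857
Syy = Σy² − (Σy)²/n = 79976 − 79929.142857 = 46.857143
r = Sxy/√(Sxx·Syy) = -13953.442857/√(219000768.894694) = -13953.442857/14798.674565 = -0.942885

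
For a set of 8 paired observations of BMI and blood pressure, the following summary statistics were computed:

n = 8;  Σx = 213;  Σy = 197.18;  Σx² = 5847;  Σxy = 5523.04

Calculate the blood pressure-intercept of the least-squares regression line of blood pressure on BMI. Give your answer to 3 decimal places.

Sxx = Σx² − (Σx)²/n = 5847 − 5671.125 = 175.875
Sxy = Σxy − (Σx)(Σy)/n = 5523.04 − 5249.9175 = 273.1225
b = Sxy/Sxx = 273.1225/175.875 = 1.552935
a = ȳ − b·x̄ = 24.6475 − 1.552935·26.625 = -16.699403

-16.699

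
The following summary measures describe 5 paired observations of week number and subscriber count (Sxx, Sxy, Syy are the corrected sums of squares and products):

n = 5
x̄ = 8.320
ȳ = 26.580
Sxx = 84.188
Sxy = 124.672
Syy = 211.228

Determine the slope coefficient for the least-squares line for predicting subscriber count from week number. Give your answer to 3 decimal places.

b = Sxy/Sxx = 124.672/84.188 = 1.480876

1.481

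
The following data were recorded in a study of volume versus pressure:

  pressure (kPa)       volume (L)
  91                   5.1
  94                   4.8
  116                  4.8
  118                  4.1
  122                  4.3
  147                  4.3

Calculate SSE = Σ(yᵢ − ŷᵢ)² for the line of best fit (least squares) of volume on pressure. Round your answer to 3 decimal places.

n = 6, Σx = 688, Σy = 27.4, Σxy = 3112.6, Σx² = 80990, Σy² = 125.88
Sxx = Σx² − (Σx)²/n = 80990 − 78890.666667 = 2099.333333
Sxy = Σxy − (Σx)(Σy)/n = 3112.6 − 3141.866667 = -29.266667
Syy = Σy² − (Σy)²/n = 125.88 − 125.126667 = 0.753333
b = Sxy/Sxx = -29.266667/2099.333333 = -0.013941
SSE = Syy − b·Sxy = 0.753333 − (-0.013941)·(-29.266667) = 0.345329

0.345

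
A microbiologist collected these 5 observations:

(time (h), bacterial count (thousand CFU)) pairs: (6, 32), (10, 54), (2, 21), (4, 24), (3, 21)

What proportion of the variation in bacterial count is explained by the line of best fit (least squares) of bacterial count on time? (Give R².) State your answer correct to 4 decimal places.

0.9627

n = 5, Σx = 25, Σy = 152, Σxy = 933, Σx² = 165, Σy² = 5398
Sxx = Σx² − (Σx)²/n = 165 − 125 = 40
Sxy = Σxy − (Σx)(Σy)/n = 933 − 760 = 173
Syy = Σy² − (Σy)²/n = 5398 − 4620.8 = 777.2
R² = Sxy²/(Sxx·Syy) = (173)²/(40·777.2) = 0.962719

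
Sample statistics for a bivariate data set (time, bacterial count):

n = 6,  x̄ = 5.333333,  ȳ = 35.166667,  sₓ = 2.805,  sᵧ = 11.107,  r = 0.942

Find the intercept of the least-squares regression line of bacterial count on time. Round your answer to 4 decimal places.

b = r · sᵧ/sₓ = 0.942 · 11.107/2.805 = 3.730051
a = ȳ − b·x̄ = 35.166667 − 3.730051·5.333333 = 15.273061

15.2731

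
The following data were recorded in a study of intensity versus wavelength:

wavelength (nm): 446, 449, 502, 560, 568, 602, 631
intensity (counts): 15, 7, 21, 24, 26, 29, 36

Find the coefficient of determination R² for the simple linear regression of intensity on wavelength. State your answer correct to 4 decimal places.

0.9049

n = 7, Σx = 3758, Σy = 158, Σxy = 88757, Σx² = 2049310, Σy² = 4104
Sxx = Σx² − (Σx)²/n = 2049310 − 2017509.142857 = 31800.857143
Sxy = Σxy − (Σx)(Σy)/n = 88757 − 84823.428571 = 3933.571429
Syy = Σy² − (Σy)²/n = 4104 − 3566.285714 = 537.714286
R² = Sxy²/(Sxx·Syy) = (3933.571429)²/(31800.857143·537.714286) = 0.904865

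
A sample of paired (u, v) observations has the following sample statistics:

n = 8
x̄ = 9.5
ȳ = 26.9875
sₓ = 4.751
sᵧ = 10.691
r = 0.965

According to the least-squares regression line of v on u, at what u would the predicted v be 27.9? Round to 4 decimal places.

9.9202

b = r · sᵧ/sₓ = 0.965 · 10.691/4.751 = 2.171504
a = ȳ − b·x̄ = 26.9875 − 2.171504·9.5 = 6.358213
Set a + b·x = 27.9: x = (27.9 − 6.358213) / 2.171504 = 9.920216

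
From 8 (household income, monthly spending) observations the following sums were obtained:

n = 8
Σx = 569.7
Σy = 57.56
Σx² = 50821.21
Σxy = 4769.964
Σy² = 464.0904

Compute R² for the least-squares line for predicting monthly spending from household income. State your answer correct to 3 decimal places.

0.879

Sxx = Σx² − (Σx)²/n = 50821.21 − 40569.76125 = 10251.44875
Sxy = Σxy − (Σx)(Σy)/n = 4769.964 − 4098.9915 = 670.9725
Syy = Σy² − (Σy)²/n = 464.0904 − 414.1442 = 49.9462
R² = Sxy²/(Sxx·Syy) = (670.9725)²/(10251.44875·49.9462) = 0.879269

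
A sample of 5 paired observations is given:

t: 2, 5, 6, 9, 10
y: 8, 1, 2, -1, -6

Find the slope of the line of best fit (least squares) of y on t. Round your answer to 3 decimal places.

n = 5, Σx = 32, Σy = 4, Σxy = -36, Σx² = 246
Sxx = Σx² − (Σx)²/n = 246 − 204.8 = 41.2
Sxy = Σxy − (Σx)(Σy)/n = -36 − 25.6 = -61.6
b = Sxy/Sxx = -61.6/41.2 = -1.495146

-1.495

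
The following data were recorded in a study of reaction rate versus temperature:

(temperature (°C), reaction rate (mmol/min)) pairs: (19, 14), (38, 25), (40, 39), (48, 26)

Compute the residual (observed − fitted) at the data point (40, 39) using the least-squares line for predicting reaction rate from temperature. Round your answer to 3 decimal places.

10.896

n = 4, Σx = 145, Σy = 104, Σxy = 4024, Σx² = 5709
Sxx = Σx² − (Σx)²/n = 5709 − 5256.25 = 452.75
Sxy = Σxy − (Σx)(Σy)/n = 4024 − 3770 = 254
b = Sxy/Sxx = 254/452.75 = 0.561016
a = ȳ − b·x̄ = 26 − 0.561016·36.25 = 5.663170
ŷ(40) = 5.663170 + 0.561016·40 = 28.103810
residual = y − ŷ = 39 − 28.103810 = 10.896190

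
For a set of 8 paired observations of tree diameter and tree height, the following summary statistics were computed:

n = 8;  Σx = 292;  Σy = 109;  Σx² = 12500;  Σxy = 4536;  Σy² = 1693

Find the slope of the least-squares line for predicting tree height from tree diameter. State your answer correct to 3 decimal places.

0.303

Sxx = Σx² − (Σx)²/n = 12500 − 10658 = 1842
Sxy = Σxy − (Σx)(Σy)/n = 4536 − 3978.5 = 557.5
b = Sxy/Sxx = 557.5/1842 = 0.302660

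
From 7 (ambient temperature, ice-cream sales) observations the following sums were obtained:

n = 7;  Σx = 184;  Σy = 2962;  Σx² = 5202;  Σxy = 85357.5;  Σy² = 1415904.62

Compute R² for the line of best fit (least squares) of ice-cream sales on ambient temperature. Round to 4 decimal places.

0.9467

Sxx = Σx² − (Σx)²/n = 5202 − 4836.571429 = 365.428571
Sxy = Σxy − (Σx)(Σy)/n = 85357.5 − 77858.285714 = 7499.214286
Syy = Σy² − (Σy)²/n = 1415904.62 − 1253349.142857 = 162555.477143
R² = Sxy²/(Sxx·Syy) = (7499.214286)²/(365.428571·162555.477143) = 0.946733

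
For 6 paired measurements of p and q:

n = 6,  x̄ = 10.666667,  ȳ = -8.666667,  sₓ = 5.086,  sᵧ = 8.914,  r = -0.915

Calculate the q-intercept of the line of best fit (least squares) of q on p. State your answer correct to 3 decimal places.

b = r · sᵧ/sₓ = -0.915 · 8.914/5.086 = -1.603679
a = ȳ − b·x̄ = -8.666667 − (-1.603679)·10.666667 = 8.439240

8.439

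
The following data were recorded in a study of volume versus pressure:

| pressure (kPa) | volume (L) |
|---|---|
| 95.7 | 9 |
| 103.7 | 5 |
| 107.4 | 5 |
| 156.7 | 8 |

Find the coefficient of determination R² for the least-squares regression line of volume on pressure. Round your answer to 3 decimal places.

n = 4, Σx = 463.5, Σy = 27, Σxy = 3170.4, Σx² = 56001.83, Σy² = 195
Sxx = Σx² − (Σx)²/n = 56001.83 − 53708.0625 = 2293.7675
Sxy = Σxy − (Σx)(Σy)/n = 3170.4 − 3128.625 = 41.775
Syy = Σy² − (Σy)²/n = 195 − 182.25 = 12.75
R² = Sxy²/(Sxx·Syy) = (41.775)²/(2293.7675·12.75) = 0.059672

0.060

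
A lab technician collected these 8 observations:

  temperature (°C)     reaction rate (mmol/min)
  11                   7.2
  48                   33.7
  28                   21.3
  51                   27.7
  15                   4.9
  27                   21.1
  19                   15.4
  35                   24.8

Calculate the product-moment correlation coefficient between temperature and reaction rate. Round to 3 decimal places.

n = 8, Σx = 234, Σy = 156.1, Σxy = 5509.7, Σx² = 8350, Σy² = 3729.93
Sxx = Σx² − (Σx)²/n = 8350 − 6844.5 = 1505.5
Sxy = Σxy − (Σx)(Σy)/n = 5509.7 − 4565.925 = 943.775
Syy = Σy² − (Σy)²/n = 3729.93 − 3045.90125 = 684.02875
r = Sxy/√(Sxx·Syy) = 943.775/√(1029805.283125) = 943.775/1014.793222 = 0.930017

0.930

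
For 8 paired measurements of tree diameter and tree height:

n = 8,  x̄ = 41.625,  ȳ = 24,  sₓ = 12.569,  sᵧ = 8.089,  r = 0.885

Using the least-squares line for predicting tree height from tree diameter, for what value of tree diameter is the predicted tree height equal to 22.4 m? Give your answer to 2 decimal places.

b = r · sᵧ/sₓ = 0.885 · 8.089/12.569 = 0.569557
a = ȳ − b·x̄ = 24 − 0.569557·41.625 = 0.292180
Set a + b·x = 22.4: x = (22.4 − 0.292180) / 0.569557 = 38.815800

38.82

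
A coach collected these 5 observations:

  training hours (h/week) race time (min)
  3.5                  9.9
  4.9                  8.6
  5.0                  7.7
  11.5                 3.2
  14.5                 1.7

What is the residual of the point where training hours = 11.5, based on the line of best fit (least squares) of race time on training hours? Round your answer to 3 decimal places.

n = 5, Σx = 39.4, Σy = 31.1, Σxy = 176.74, Σx² = 403.76
Sxx = Σx² − (Σx)²/n = 403.76 − 310.472 = 93.288
Sxy = Σxy − (Σx)(Σy)/n = 176.74 − 245.068 = -68.328
b = Sxy/Sxx = -68.328/93.288 = -0.732441
a = ȳ − b·x̄ = 6.22 − (-0.732441)·7.88 = 11.991639
ŷ(11.5) = 11.991639 + (-0.732441)·11.5 = 3.568562
residual = y − ŷ = 3.2 − 3.568562 = -0.368562

-0.369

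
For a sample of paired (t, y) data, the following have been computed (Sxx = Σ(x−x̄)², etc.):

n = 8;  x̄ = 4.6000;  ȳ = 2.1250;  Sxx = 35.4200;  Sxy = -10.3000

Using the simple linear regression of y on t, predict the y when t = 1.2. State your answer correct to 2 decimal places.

3.11

b = Sxy/Sxx = -10.3/35.42 = -0.290796
a = ȳ − b·x̄ = 2.125 − (-0.290796)·4.6 = 3.462662
ŷ(1.2) = a + b·1.2 = 3.462662 + (-0.290796)·1.2 = 3.113707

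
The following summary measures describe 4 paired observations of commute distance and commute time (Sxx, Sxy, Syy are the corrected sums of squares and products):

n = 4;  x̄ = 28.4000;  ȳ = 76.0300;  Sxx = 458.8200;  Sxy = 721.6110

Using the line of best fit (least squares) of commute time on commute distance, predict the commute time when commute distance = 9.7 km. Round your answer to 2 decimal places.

46.62

b = Sxy/Sxx = 721.611/458.82 = 1.572754
a = ȳ − b·x̄ = 76.03 − 1.572754·28.4 = 31.363786
ŷ(9.7) = a + b·9.7 = 31.363786 + 1.572754·9.7 = 46.619500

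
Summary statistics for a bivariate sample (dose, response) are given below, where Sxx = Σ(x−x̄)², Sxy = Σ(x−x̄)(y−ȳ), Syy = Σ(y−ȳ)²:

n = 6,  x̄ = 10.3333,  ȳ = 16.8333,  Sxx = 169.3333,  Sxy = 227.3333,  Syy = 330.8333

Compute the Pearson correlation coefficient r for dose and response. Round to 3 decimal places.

0.960

r = Sxy/√(Sxx·Syy) = 227.3333/√(56021.094439) = 227.3333/236.687757 = 0.960478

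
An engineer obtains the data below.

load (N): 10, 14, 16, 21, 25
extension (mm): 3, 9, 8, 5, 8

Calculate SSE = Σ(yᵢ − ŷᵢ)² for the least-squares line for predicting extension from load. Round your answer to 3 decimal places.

21.901

n = 5, Σx = 86, Σy = 33, Σxy = 589, Σx² = 1618, Σy² = 243
Sxx = Σx² − (Σx)²/n = 1618 − 1479.2 = 138.8
Sxy = Σxy − (Σx)(Σy)/n = 589 − 567.6 = 21.4
Syy = Σy² − (Σy)²/n = 243 − 217.8 = 25.2
b = Sxy/Sxx = 21.4/138.8 = 0.154179
SSE = Syy − b·Sxy = 25.2 − 0.154179·21.4 = 21.900576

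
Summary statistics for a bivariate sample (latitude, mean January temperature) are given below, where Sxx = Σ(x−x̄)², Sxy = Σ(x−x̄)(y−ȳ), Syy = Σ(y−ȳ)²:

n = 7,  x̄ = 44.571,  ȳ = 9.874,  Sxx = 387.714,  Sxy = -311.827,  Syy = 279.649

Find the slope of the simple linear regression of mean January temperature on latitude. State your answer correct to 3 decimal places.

-0.804

b = Sxy/Sxx = -311.827/387.714 = -0.804271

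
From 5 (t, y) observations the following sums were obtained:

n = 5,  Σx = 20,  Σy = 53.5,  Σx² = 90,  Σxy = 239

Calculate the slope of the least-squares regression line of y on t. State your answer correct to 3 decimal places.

Sxx = Σx² − (Σx)²/n = 90 − 80 = 10
Sxy = Σxy − (Σx)(Σy)/n = 239 − 214 = 25
b = Sxy/Sxx = 25/10 = 2.5

2.500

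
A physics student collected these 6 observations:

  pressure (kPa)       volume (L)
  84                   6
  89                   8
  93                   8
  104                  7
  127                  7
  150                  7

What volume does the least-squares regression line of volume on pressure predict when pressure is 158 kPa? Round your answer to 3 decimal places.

n = 6, Σx = 647, Σy = 43, Σxy = 4627, Σx² = 73071
Sxx = Σx² − (Σx)²/n = 73071 − 69768.166667 = 3302.833333
Sxy = Σxy − (Σx)(Σy)/n = 4627 − 4636.833333 = -9.833333
b = Sxy/Sxx = -9.833333/3302.833333 = -0.002977
a = ȳ − b·x̄ = 7.166667 − (-0.002977)·107.833333 = 7.487713
ŷ(158) = a + b·158 = 7.487713 + (-0.002977)·158 = 7.017308

7.017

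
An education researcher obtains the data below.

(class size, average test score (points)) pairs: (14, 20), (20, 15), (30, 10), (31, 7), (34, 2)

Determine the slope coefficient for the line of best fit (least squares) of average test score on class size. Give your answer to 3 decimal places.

-0.801

n = 5, Σx = 129, Σy = 54, Σxy = 1165, Σx² = 3613
Sxx = Σx² − (Σx)²/n = 3613 − 3328.2 = 284.8
Sxy = Σxy − (Σx)(Σy)/n = 1165 − 1393.2 = -228.2
b = Sxy/Sxx = -228.2/284.8 = -0.801264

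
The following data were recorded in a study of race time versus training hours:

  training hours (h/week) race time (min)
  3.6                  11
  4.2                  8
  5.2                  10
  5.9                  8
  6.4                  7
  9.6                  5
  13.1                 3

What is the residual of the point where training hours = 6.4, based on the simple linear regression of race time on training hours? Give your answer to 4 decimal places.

-0.7784

n = 7, Σx = 48, Σy = 52, Σxy = 304.5, Σx² = 397.18
Sxx = Σx² − (Σx)²/n = 397.18 − 329.142857 = 68.037143
Sxy = Σxy − (Σx)(Σy)/n = 304.5 − 356.571429 = -52.071429
b = Sxy/Sxx = -52.071429/68.037143 = -0.765338
a = ȳ − b·x̄ = 7.428571 − (-0.765338)·6.857143 = 12.676605
ŷ(6.4) = 12.676605 + (-0.765338)·6.4 = 7.778440
residual = y − ŷ = 7 − 7.778440 = -0.778440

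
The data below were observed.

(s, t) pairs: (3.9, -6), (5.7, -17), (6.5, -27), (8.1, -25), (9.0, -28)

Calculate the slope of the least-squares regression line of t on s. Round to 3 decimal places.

-4.120

n = 5, Σx = 33.2, Σy = -103, Σxy = -750.3, Σx² = 236.56
Sxx = Σx² − (Σx)²/n = 236.56 − 220.448 = 16.112
Sxy = Σxy − (Σx)(Σy)/n = -750.3 − (-683.92) = -66.38
b = Sxy/Sxx = -66.38/16.112 = -4.119911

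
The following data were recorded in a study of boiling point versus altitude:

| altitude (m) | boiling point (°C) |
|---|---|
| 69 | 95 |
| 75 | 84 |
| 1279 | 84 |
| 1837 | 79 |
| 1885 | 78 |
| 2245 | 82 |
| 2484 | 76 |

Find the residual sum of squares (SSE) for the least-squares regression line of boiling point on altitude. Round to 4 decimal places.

82.1132

n = 7, Σx = 9874, Σy = 578, Σxy = 785318, Σx² = 19784302, Σy² = 47962
Sxx = Σx² − (Σx)²/n = 19784302 − 13927982.285714 = 5856319.714286
Sxy = Σxy − (Σx)(Σy)/n = 785318 − 815310.285714 = -29992.285714
Syy = Σy² − (Σy)²/n = 47962 − 47726.285714 = 235.714286
b = Sxy/Sxx = -29992.285714/5856319.714286 = -0.005121
SSE = Syy − b·Sxy = 235.714286 − (-0.005121)·(-29992.285714) = 82.113177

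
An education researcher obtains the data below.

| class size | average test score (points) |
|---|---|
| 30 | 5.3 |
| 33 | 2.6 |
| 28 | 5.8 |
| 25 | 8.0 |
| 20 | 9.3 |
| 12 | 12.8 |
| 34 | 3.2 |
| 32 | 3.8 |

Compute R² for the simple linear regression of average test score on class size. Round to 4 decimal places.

0.9781

n = 8, Σx = 214, Σy = 50.8, Σxy = 1177.2, Σx² = 6122, Σy² = 407.5
Sxx = Σx² − (Σx)²/n = 6122 − 5724.5 = 397.5
Sxy = Σxy − (Σx)(Σy)/n = 1177.2 − 1358.9 = -181.7
Syy = Σy² − (Σy)²/n = 407.5 − 322.58 = 84.92
R² = Sxy²/(Sxx·Syy) = (-181.7)²/(397.5·84.92) = 0.978054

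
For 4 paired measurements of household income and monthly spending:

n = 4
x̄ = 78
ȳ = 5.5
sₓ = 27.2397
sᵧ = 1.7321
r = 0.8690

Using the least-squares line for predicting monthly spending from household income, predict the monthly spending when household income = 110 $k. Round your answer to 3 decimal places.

b = r · sᵧ/sₓ = 0.869 · 1.7321/27.2397 = 0.055257
a = ȳ − b·x̄ = 5.5 − 0.055257·78 = 1.189923
ŷ(110) = a + b·110 = 1.189923 + 0.055257·110 = 7.268237

7.268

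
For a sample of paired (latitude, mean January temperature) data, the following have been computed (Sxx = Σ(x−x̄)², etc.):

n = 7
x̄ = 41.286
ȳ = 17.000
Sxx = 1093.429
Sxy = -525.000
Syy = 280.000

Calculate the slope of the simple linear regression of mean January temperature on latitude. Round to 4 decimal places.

-0.4801

b = Sxy/Sxx = -525/1093.429 = -0.480141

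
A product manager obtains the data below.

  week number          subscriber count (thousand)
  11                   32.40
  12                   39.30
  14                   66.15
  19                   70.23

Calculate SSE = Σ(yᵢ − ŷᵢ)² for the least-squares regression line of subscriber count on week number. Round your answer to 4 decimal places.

268.8558

n = 4, Σx = 56, Σy = 208.08, Σxy = 3088.47, Σx² = 822, Σy² = 11902.3254
Sxx = Σx² − (Σx)²/n = 822 − 784 = 38
Sxy = Σxy − (Σx)(Σy)/n = 3088.47 − 2913.12 = 175.35
Syy = Σy² − (Σy)²/n = 11902.3254 − 10824.3216 = 1078.0038
b = Sxy/Sxx = 175.35/38 = 4.614474
SSE = Syy − b·Sxy = 1078.0038 − 4.614474·175.35 = 268.855839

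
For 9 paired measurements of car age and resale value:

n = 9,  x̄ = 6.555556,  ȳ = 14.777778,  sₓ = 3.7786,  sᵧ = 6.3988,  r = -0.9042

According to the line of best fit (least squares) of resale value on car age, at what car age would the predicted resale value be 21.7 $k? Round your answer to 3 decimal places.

b = r · sᵧ/sₓ = -0.9042 · 6.3988/3.7786 = -1.531201
a = ȳ − b·x̄ = 14.777778 − (-1.531201)·6.555556 = 24.815650
Set a + b·x = 21.7: x = (21.7 − 24.815650) / (-1.531201) = 2.034776

2.035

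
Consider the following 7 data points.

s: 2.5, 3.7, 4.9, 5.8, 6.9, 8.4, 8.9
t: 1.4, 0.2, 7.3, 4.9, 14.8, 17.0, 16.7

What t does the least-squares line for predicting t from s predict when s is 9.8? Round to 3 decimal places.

20.129

n = 7, Σx = 41.1, Σy = 62.3, Σxy = 461.98, Σx² = 274.97
Sxx = Σx² − (Σx)²/n = 274.97 − 241.315714 = 33.654286
Sxy = Σxy − (Σx)(Σy)/n = 461.98 − 365.79 = 96.19
b = Sxy/Sxx = 96.19/33.654286 = 2.858180
a = ȳ − b·x̄ = 8.9 − 2.858180·5.871429 = -7.881599
ŷ(9.8) = a + b·9.8 = -7.881599 + 2.858180·9.8 = 20.128564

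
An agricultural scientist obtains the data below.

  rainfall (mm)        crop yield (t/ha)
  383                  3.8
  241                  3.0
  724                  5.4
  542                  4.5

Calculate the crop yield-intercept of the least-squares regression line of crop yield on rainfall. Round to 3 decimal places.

n = 4, Σx = 1890, Σy = 16.7, Σxy = 8527, Σx² = 1022710
Sxx = Σx² − (Σx)²/n = 1022710 − 893025 = 129685
Sxy = Σxy − (Σx)(Σy)/n = 8527 − 7890.75 = 636.25
b = Sxy/Sxx = 636.25/129685 = 0.004906
a = ȳ − b·x̄ = 4.175 − 0.004906·472.5 = 1.856859

1.857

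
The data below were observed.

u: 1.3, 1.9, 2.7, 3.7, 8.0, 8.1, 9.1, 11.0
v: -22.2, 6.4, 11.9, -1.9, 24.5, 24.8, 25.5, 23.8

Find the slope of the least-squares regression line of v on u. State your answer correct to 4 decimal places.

3.7730

n = 8, Σx = 45.8, Σy = 92.8, Σxy = 899.13, Σx² = 359.7
Sxx = Σx² − (Σx)²/n = 359.7 − 262.205 = 97.495
Sxy = Σxy − (Σx)(Σy)/n = 899.13 − 531.28 = 367.85
b = Sxy/Sxx = 367.85/97.495 = 3.773014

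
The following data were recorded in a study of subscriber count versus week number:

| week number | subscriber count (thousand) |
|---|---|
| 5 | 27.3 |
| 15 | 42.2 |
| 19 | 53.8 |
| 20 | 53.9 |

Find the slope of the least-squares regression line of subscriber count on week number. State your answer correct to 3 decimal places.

n = 4, Σx = 59, Σy = 177.2, Σxy = 2869.7, Σx² = 1011
Sxx = Σx² − (Σx)²/n = 1011 − 870.25 = 140.75
Sxy = Σxy − (Σx)(Σy)/n = 2869.7 − 2613.7 = 256
b = Sxy/Sxx = 256/140.75 = 1.818828

1.819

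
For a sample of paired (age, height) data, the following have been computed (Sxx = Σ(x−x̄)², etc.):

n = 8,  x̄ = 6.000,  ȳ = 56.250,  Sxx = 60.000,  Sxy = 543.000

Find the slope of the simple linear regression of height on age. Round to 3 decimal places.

9.050

b = Sxy/Sxx = 543/60 = 9.05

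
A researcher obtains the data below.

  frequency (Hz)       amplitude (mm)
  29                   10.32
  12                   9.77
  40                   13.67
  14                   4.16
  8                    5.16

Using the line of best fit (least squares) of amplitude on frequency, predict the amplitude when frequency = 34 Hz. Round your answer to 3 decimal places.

n = 5, Σx = 103, Σy = 43.08, Σxy = 1062.84, Σx² = 2845
Sxx = Σx² − (Σx)²/n = 2845 − 2121.8 = 723.2
Sxy = Σxy − (Σx)(Σy)/n = 1062.84 − 887.448 = 175.392
b = Sxy/Sxx = 175.392/723.2 = 0.242522
a = ȳ − b·x̄ = 8.616 − 0.242522·20.6 = 3.620044
ŷ(34) = a + b·34 = 3.620044 + 0.242522·34 = 11.865796

11.866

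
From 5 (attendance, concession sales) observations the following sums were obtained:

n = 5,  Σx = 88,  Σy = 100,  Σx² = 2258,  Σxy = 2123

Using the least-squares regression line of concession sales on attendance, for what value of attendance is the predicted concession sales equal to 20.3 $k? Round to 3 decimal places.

18.186

Sxx = Σx² − (Σx)²/n = 2258 − 1548.8 = 709.2
Sxy = Σxy − (Σx)(Σy)/n = 2123 − 1760 = 363
b = Sxy/Sxx = 363/709.2 = 0.511844
a = ȳ − b·x̄ = 20 − 0.511844·17.6 = 10.991540
Set a + b·x = 20.3: x = (20.3 − 10.991540) / 0.511844 = 18.186116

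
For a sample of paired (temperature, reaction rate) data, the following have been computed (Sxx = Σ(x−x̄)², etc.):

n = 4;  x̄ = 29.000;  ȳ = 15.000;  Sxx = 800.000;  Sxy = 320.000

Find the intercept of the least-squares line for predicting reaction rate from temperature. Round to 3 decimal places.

b = Sxy/Sxx = 320/800 = 0.4
a = ȳ − b·x̄ = 15 − 0.4·29 = 3.4

3.400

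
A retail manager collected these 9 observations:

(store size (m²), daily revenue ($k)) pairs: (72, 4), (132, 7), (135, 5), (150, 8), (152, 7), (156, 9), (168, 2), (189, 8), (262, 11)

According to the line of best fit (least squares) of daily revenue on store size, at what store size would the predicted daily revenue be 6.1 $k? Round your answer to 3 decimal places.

n = 9, Σx = 1416, Σy = 61, Σxy = 10285, Σx² = 243362
Sxx = Σx² − (Σx)²/n = 243362 − 222784 = 20578
Sxy = Σxy − (Σx)(Σy)/n = 10285 − 9597.333333 = 687.666667
b = Sxy/Sxx = 687.666667/20578 = 0.033418
a = ȳ − b·x̄ = 6.777778 − 0.033418·157.333333 = 1.520081
Set a + b·x = 6.1: x = (6.1 − 1.520081) / 0.033418 = 137.051252

137.051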